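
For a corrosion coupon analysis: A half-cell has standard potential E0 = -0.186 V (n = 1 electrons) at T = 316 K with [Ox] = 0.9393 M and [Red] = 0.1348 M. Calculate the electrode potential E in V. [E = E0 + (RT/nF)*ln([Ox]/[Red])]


Apply the Nernst equation: E = E0 + (RT/nF)*ln([Ox]/[Red])
Step 1: RT/nF = 8.314*316/(1*96485) = 0.02722935 V
Step 2: [Ox]/[Red] = 0.9393/0.1348 = 6.968101
Step 3: ln(6.968101) = 1.941343
Step 4: correction = 0.02722935 * 1.941343 = 0.0529 V
E = -0.186 + 0.0529 = -0.1331 V

-0.1331 V


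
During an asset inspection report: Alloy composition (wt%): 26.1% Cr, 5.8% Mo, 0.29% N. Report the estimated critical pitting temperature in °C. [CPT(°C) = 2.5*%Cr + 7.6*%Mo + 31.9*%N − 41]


Apply the ASTM G48 empirical CPT estimate: CPT(°C) = 2.5*%Cr + 7.6*%Mo + 31.9*%N − 41
2.5*26.1 = 65.25; 7.6*5.8 = 44.08; 31.9*0.29 = 9.251
CPT = 65.25 + 44.08 + 9.251 − 41 = 77.581 °C
Rounded to 0.1 °C: CPT ≈ 77.6 °C

77.6 °C


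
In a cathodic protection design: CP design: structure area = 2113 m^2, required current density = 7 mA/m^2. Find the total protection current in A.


I = area * current density, then convert mA → A (÷1000)
I = 2113 * 7 / 1000 = 14.79 A

14.79 A


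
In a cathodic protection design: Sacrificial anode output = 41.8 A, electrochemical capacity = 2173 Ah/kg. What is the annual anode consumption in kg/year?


Annual consumption = current * hours per year / capacity
Rate = 41.8 * 8760 / 2173 = 168.5 kg/year

168.5 kg/year


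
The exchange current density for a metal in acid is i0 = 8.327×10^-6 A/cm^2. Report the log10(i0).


i0 = 8.327×10^-6 A/cm^2
log10(i0) = -5.08

-5.08


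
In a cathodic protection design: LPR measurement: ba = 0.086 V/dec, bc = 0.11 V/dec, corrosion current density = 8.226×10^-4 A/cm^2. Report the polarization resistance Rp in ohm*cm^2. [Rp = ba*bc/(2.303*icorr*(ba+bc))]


Apply the Stern-Geary equation: Rp = ba*bc / (2.303*icorr*(ba+bc))
ba*bc = 0.086*0.11 = 0.00946
ba+bc = 0.196; 2.303*icorr*(ba+bc) = 2.303*8.226×10^-4*0.196 = 3.7131177×10^-4
Rp = 0.00946 / 3.7131177×10^-4 = 25.5 ohm*cm^2

25.5 ohm*cm^2


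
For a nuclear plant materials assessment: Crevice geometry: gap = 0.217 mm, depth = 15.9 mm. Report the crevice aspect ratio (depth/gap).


Aspect ratio = depth / gap
Ratio = 15.9 / 0.217 = 73.3

73.3


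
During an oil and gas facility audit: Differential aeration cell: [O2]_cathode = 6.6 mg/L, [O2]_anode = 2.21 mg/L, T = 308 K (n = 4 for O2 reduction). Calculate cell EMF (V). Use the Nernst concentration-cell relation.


Apply the Nernst concentration-cell relation: E = (RT/nF)*ln(C_cathode/C_anode)
RT/nF = 8.314*308/(4*96485) = 0.006635 V
ln(6.6/2.21) = 1.09408
E = 0.006635 * 1.09408 = 0.00726 V

0.00726 V


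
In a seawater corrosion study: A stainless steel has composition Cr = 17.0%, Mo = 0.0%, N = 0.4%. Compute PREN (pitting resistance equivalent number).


Apply the PREN formula: PREN = Cr + 3.3*Mo + 16*N
PREN = 17.0 + 3.3*0.0 + 16*0.4
PREN = 17.0 + 0.0 + 6.4 = 23.4

23.4


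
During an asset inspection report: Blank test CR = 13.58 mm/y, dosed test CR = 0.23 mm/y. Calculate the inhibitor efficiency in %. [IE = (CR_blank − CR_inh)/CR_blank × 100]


Apply the inhibitor-efficiency definition: IE = (CR_blank − CR_inh)/CR_blank × 100
IE = (13.58 − 0.23) / 13.58 × 100
IE = 13.35 / 13.58 × 100 = 98.3 %

98.3 %


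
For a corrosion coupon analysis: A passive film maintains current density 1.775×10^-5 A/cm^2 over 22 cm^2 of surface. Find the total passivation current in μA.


I = i_pass * A, then convert A → μA (×10^6)
I = 1.775×10^-5 * 22 * 10^6 = 390.5 μA

390.5 μA


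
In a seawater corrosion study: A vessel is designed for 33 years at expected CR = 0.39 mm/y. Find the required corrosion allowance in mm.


Corrosion allowance = CR × design life
CA = 0.39 * 33 = 12.87 mm

12.87 mm


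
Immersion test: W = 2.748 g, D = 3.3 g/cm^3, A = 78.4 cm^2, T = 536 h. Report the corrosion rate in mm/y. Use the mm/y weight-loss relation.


Apply the mm/y weight-loss relation: CR = 87600 * W / (D * A * T)
Numerator: 87600 * 2.748 = 240724.8
Denominator: 3.3 * 78.4 * 536 = 138673.92
CR = 240724.8 / 138673.92 = 1.7359 mm/y

1.7359 mm/y


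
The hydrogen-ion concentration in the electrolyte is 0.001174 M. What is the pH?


pH = −log10[H+]
pH = −log10(0.001174) = 2.93

2.93


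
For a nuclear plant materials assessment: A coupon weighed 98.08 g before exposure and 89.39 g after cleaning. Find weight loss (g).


Weight loss = initial − final
WL = 98.08 − 89.39 = 8.69 g

8.69 g


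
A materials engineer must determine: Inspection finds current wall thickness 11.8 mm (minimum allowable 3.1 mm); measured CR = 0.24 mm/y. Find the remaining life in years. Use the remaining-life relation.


Apply the remaining-life relation: RL = (t_current − t_min) / CR
RL = (11.8 − 3.1) / 0.24 = 8.7 / 0.24 = 36.3 years

36.3 years


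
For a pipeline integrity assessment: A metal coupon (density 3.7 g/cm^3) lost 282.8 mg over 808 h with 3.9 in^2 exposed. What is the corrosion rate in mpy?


Apply the mpy weight-loss relation: CR = 534 * W / (D * A * T)
Numerator: 534 * 282.8 = 151015.2
Denominator: 3.7 * 3.9 * 808 = 11659.44
CR = 151015.2 / 11659.44 = 12.95218 mpy

12.95218 mpy


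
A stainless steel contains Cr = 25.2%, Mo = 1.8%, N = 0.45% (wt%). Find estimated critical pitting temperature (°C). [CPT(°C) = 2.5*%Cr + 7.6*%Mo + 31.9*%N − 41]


Apply the ASTM G48 empirical CPT estimate: CPT(°C) = 2.5*%Cr + 7.6*%Mo + 31.9*%N − 41
2.5*25.2 = 63; 7.6*1.8 = 13.68; 31.9*0.45 = 14.355
CPT = 63 + 13.68 + 14.355 − 41 = 50.035 °C
Rounded to 0.1 °C: CPT ≈ 50.0 °C

50.0 °C


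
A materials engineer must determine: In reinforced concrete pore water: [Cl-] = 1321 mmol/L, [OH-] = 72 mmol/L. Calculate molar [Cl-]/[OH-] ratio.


Threshold parameter = [Cl-] / [OH-] (molar basis; both in mmol/L, so units cancel)
Ratio = 1321 / 72 = 18.35

18.35


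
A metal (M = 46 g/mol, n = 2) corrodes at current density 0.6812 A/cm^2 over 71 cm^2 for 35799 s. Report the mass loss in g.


Apply Faraday's law: m = i*A*t*M / (n*F)
Total charge passed Q = i*A*t = 0.6812*71*35799 = 1731425.7948 C
m = Q*M/(n*F) = 1731425.7948*46/(2*96485) = 412.7356 g

412.7356 g


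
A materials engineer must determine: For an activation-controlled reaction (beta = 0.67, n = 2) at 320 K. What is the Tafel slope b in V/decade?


Apply the Tafel slope relation: b = 2.303*R*T/(beta*n*F)
Numerator: 2.303 * 8.314 * 320 = 6127.09
Denominator: 0.67 * 2 * 96485 = 129289.9
b = 6127.09 / 129289.9 = 0.0474 V/decade

0.0474 V/decade


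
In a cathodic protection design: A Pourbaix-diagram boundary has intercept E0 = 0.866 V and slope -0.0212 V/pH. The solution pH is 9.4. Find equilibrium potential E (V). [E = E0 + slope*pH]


Apply the Pourbaix line equation: E = E0 + slope*pH
E = 0.866 + (-0.0212)*9.4 = 0.866 + (-0.19928) = 0.66672 V
Rounded to 3 decimal places: E = 0.667 V

0.667 V


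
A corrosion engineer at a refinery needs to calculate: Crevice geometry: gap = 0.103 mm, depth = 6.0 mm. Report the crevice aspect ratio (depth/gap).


Aspect ratio = depth / gap
Ratio = 6.0 / 0.103 = 58.3

58.3


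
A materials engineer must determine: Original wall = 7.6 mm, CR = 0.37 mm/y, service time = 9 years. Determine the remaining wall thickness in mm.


Remaining wall = original − CR × time
t = 7.6 − 0.37*9 = 7.6 − 3.33 = 4.27 mm

4.27 mm


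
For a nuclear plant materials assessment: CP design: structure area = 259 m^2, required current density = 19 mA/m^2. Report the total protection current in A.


I = area * current density, then convert mA → A (÷1000)
I = 259 * 19 / 1000 = 4.92 A

4.92 A


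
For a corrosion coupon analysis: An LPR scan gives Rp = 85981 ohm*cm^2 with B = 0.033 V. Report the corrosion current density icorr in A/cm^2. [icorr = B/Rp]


Apply the Stern-Geary relation: icorr = B / Rp
icorr = 0.033 / 85981 = 3.838×10^-7 A/cm^2

3.838×10^-7 A/cm^2


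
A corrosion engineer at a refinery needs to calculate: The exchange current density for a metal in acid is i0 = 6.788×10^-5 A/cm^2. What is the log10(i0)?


i0 = 6.788×10^-5 A/cm^2
log10(i0) = -4.168

-4.168


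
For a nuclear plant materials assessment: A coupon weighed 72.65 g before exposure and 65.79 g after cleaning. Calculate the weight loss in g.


Weight loss = initial − final
WL = 72.65 − 65.79 = 6.86 g

6.86 g


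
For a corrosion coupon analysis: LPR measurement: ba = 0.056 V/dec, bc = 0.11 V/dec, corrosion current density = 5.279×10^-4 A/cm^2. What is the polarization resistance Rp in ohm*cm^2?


Apply the Stern-Geary equation: Rp = ba*bc / (2.303*icorr*(ba+bc))
ba*bc = 0.056*0.11 = 0.00616
ba+bc = 0.166; 2.303*icorr*(ba+bc) = 2.303*5.279×10^-4*0.166 = 2.0181511×10^-4
Rp = 0.00616 / 2.0181511×10^-4 = 30.52 ohm*cm^2

30.52 ohm*cm^2


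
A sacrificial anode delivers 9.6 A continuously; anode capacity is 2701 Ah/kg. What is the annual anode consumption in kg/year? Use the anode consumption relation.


Annual consumption = current * hours per year / capacity
Rate = 9.6 * 8760 / 2701 = 31.1 kg/year

31.1 kg/year


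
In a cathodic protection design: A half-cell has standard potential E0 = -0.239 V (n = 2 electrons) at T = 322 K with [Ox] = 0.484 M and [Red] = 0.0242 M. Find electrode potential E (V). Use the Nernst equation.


Apply the Nernst equation: E = E0 + (RT/nF)*ln([Ox]/[Red])
Step 1: RT/nF = 8.314*322/(2*96485) = 0.01387318 V
Step 2: [Ox]/[Red] = 0.484/0.0242 = 20.0
Step 3: ln(20.0) = 2.995732
Step 4: correction = 0.01387318 * 2.995732 = 0.042 V
E = -0.239 + 0.042 = -0.197 V

-0.197 V


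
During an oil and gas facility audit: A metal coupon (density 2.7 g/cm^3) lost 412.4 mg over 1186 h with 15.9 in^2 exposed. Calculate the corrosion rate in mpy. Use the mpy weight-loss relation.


Apply the mpy weight-loss relation: CR = 534 * W / (D * A * T)
Numerator: 534 * 412.4 = 220221.6
Denominator: 2.7 * 15.9 * 1186 = 50914.98
CR = 220221.6 / 50914.98 = 4.32528 mpy

4.32528 mpy


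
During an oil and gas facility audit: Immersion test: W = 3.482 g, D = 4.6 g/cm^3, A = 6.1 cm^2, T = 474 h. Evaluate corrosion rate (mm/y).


Apply the mm/y weight-loss relation: CR = 87600 * W / (D * A * T)
Numerator: 87600 * 3.482 = 305023.2
Denominator: 4.6 * 6.1 * 474 = 13300.44
CR = 305023.2 / 13300.44 = 22.93332 mm/y

22.93332 mm/y


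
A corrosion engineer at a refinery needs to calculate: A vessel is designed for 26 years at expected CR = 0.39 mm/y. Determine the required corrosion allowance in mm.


Corrosion allowance = CR × design life
CA = 0.39 * 26 = 10.14 mm

10.14 mm


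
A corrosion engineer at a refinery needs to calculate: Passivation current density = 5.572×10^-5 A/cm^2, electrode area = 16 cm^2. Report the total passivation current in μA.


I = i_pass * A, then convert A → μA (×10^6)
I = 5.572×10^-5 * 16 * 10^6 = 891.52 μA

891.52 μA


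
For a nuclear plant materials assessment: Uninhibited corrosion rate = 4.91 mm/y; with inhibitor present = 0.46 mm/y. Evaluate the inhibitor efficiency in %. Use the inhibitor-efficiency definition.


Apply the inhibitor-efficiency definition: IE = (CR_blank − CR_inh)/CR_blank × 100
IE = (4.91 − 0.46) / 4.91 × 100
IE = 4.45 / 4.91 × 100 = 90.6 %

90.6 %


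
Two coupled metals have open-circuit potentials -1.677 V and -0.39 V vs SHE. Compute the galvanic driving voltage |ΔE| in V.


Driving voltage is the absolute potential difference.
|ΔE| = |-1.677 − (-0.39)| = 1.287 V

1.287 V


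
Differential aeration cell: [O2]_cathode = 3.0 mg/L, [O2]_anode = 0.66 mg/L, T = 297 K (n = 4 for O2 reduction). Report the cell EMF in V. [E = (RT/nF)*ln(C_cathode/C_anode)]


Apply the Nernst concentration-cell relation: E = (RT/nF)*ln(C_cathode/C_anode)
RT/nF = 8.314*297/(4*96485) = 0.00639804 V
ln(3.0/0.66) = 1.51413
E = 0.00639804 * 1.51413 = 0.00969 V

0.00969 V


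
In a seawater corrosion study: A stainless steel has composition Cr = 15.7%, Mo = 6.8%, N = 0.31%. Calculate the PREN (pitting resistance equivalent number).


Apply the PREN formula: PREN = Cr + 3.3*Mo + 16*N
PREN = 15.7 + 3.3*6.8 + 16*0.31
PREN = 15.7 + 22.44 + 4.96 = 43.1

43.1


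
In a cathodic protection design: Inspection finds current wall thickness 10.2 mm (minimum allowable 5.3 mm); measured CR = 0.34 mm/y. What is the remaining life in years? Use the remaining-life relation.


Apply the remaining-life relation: RL = (t_current − t_min) / CR
RL = (10.2 − 5.3) / 0.34 = 4.9 / 0.34 = 14.4 years

14.4 years


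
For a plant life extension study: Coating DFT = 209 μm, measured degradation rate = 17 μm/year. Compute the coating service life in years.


Service life = thickness / degradation rate
Life = 209 / 17 = 12.3 years

12.3 years


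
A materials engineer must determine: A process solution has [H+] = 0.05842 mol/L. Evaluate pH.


pH = −log10[H+]
pH = −log10(0.05842) = 1.23

1.23


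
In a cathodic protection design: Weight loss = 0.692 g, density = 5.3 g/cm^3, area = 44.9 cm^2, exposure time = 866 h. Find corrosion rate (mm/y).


Apply the mm/y weight-loss relation: CR = 87600 * W / (D * A * T)
Numerator: 87600 * 0.692 = 60619.2
Denominator: 5.3 * 44.9 * 866 = 206082.02
CR = 60619.2 / 206082.02 = 0.294151 mm/y

0.294151 mm/y


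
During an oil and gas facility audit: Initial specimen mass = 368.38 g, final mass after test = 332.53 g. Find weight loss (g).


Weight loss = initial − final
WL = 368.38 − 332.53 = 35.85 g

35.85 g


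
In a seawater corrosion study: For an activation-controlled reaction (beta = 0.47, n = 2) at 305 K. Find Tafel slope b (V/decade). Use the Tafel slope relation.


Apply the Tafel slope relation: b = 2.303*R*T/(beta*n*F)
Numerator: 2.303 * 8.314 * 305 = 5839.88
Denominator: 0.47 * 2 * 96485 = 90695.9
b = 5839.88 / 90695.9 = 0.0644 V/decade

0.0644 V/decade


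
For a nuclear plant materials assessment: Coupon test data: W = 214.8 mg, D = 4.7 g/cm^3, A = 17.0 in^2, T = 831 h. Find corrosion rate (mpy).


Apply the mpy weight-loss relation: CR = 534 * W / (D * A * T)
Numerator: 534 * 214.8 = 114703.2
Denominator: 4.7 * 17.0 * 831 = 66396.9
CR = 114703.2 / 66396.9 = 1.72754 mpy

1.72754 mpy


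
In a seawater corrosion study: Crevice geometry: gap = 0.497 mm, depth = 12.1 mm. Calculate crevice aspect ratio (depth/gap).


Aspect ratio = depth / gap
Ratio = 12.1 / 0.497 = 24.3

24.3


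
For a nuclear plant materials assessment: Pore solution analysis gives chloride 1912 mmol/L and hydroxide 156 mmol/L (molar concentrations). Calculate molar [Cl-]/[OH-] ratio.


Threshold parameter = [Cl-] / [OH-] (molar basis; both in mmol/L, so units cancel)
Ratio = 1912 / 156 = 12.26

12.26


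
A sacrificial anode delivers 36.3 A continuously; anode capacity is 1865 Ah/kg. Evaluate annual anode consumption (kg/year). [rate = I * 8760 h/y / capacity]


Annual consumption = current * hours per year / capacity
Rate = 36.3 * 8760 / 1865 = 170.5 kg/year

170.5 kg/year


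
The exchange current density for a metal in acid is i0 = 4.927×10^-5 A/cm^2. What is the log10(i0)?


i0 = 4.927×10^-5 A/cm^2
log10(i0) = -4.307

-4.307


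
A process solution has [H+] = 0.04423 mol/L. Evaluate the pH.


pH = −log10[H+]
pH = −log10(0.04423) = 1.35

1.35


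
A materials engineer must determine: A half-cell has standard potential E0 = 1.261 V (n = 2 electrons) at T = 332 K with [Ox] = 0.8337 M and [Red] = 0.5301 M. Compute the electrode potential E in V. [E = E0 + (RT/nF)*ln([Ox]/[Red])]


Apply the Nernst equation: E = E0 + (RT/nF)*ln([Ox]/[Red])
Step 1: RT/nF = 8.314*332/(2*96485) = 0.01430403 V
Step 2: [Ox]/[Red] = 0.8337/0.5301 = 1.572722
Step 3: ln(1.572722) = 0.452808
Step 4: correction = 0.01430403 * 0.452808 = 0.0065 V
E = 1.261 + 0.0065 = 1.2675 V

1.2675 V


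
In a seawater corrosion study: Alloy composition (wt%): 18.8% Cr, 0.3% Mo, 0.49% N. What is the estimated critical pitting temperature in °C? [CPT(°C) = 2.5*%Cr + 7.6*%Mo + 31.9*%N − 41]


Apply the ASTM G48 empirical CPT estimate: CPT(°C) = 2.5*%Cr + 7.6*%Mo + 31.9*%N − 41
2.5*18.8 = 47; 7.6*0.3 = 2.28; 31.9*0.49 = 15.631
CPT = 47 + 2.28 + 15.631 − 41 = 23.911 °C
Rounded to 0.1 °C: CPT ≈ 23.9 °C

23.9 °C


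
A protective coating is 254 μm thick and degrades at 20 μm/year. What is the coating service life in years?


Service life = thickness / degradation rate
Life = 254 / 20 = 12.7 years

12.7 years


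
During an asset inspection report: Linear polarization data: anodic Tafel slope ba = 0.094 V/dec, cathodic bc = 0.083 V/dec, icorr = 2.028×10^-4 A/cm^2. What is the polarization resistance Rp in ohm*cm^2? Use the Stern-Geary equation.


Apply the Stern-Geary equation: Rp = ba*bc / (2.303*icorr*(ba+bc))
ba*bc = 0.094*0.083 = 0.007802
ba+bc = 0.177; 2.303*icorr*(ba+bc) = 2.303*2.028×10^-4*0.177 = 8.2667567×10^-5
Rp = 0.007802 / 8.2667567×10^-5 = 94.38 ohm*cm^2

94.38 ohm*cm^2


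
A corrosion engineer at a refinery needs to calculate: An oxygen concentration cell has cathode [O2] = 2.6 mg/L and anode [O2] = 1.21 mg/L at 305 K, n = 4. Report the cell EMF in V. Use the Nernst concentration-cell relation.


Apply the Nernst concentration-cell relation: E = (RT/nF)*ln(C_cathode/C_anode)
RT/nF = 8.314*305/(4*96485) = 0.00657037 V
ln(2.6/1.21) = 0.76489
E = 0.00657037 * 0.76489 = 0.00503 V

0.00503 V


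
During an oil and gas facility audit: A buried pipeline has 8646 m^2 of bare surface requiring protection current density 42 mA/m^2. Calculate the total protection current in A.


I = area * current density, then convert mA → A (÷1000)
I = 8646 * 42 / 1000 = 363.13 A

363.13 A


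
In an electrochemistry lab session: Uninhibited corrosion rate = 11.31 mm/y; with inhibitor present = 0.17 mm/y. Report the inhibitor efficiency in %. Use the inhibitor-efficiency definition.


Apply the inhibitor-efficiency definition: IE = (CR_blank − CR_inh)/CR_blank × 100
IE = (11.31 − 0.17) / 11.31 × 100
IE = 11.14 / 11.31 × 100 = 98.5 %

98.5 %


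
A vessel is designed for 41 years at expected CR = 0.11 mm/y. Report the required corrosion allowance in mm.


Corrosion allowance = CR × design life
CA = 0.11 * 41 = 4.51 mm

4.51 mm


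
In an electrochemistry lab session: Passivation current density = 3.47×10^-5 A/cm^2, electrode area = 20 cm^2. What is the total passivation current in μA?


I = i_pass * A, then convert A → μA (×10^6)
I = 3.47×10^-5 * 20 * 10^6 = 694.0 μA

694.0 μA


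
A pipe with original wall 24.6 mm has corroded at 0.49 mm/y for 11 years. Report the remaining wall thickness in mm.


Remaining wall = original − CR × time
t = 24.6 − 0.49*11 = 24.6 − 5.39 = 19.21 mm

19.21 mm


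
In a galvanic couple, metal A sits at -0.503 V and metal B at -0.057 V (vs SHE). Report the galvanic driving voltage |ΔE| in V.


Driving voltage is the absolute potential difference.
|ΔE| = |-0.503 − (-0.057)| = 0.446 V

0.446 V


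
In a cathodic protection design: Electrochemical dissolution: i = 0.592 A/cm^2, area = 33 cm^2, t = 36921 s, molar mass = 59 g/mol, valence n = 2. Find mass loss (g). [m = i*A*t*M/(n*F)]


Apply Faraday's law: m = i*A*t*M / (n*F)
Total charge passed Q = i*A*t = 0.592*33*36921 = 721288.656 C
m = Q*M/(n*F) = 721288.656*59/(2*96485) = 220.5318 g

220.5318 g


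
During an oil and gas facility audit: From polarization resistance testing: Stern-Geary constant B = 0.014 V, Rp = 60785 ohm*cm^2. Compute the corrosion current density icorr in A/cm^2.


Apply the Stern-Geary relation: icorr = B / Rp
icorr = 0.014 / 60785 = 2.303×10^-7 A/cm^2

2.303×10^-7 A/cm^2


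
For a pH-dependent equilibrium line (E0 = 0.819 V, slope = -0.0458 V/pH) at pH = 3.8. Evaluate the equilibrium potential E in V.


Apply the Pourbaix line equation: E = E0 + slope*pH
E = 0.819 + (-0.0458)*3.8 = 0.819 + (-0.17404) = 0.64496 V
Rounded to 3 decimal places: E = 0.645 V

0.645 V


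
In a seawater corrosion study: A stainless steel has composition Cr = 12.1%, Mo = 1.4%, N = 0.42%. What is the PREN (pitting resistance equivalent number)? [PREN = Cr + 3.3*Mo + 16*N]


Apply the PREN formula: PREN = Cr + 3.3*Mo + 16*N
PREN = 12.1 + 3.3*1.4 + 16*0.42
PREN = 12.1 + 4.62 + 6.72 = 23.44

23.44


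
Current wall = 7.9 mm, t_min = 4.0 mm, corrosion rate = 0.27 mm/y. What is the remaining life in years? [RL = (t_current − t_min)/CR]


Apply the remaining-life relation: RL = (t_current − t_min) / CR
RL = (7.9 − 4.0) / 0.27 = 3.9 / 0.27 = 14.4 years

14.4 years


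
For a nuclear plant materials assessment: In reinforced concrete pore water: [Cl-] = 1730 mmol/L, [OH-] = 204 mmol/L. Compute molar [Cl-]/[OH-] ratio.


Threshold parameter = [Cl-] / [OH-] (molar basis; both in mmol/L, so units cancel)
Ratio = 1730 / 204 = 8.48

8.48


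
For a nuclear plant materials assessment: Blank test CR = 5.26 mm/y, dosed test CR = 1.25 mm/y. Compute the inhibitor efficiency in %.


Apply the inhibitor-efficiency definition: IE = (CR_blank − CR_inh)/CR_blank × 100
IE = (5.26 − 1.25) / 5.26 × 100
IE = 4.01 / 5.26 × 100 = 76.2 %

76.2 %


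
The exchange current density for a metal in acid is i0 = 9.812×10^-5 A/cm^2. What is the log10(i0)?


i0 = 9.812×10^-5 A/cm^2
log10(i0) = -4.008

-4.008


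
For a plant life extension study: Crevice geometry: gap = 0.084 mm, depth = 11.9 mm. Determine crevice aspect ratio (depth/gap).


Aspect ratio = depth / gap
Ratio = 11.9 / 0.084 = 141.7

141.7


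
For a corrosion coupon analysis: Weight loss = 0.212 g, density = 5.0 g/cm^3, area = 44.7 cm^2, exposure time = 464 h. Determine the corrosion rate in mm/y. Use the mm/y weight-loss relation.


Apply the mm/y weight-loss relation: CR = 87600 * W / (D * A * T)
Numerator: 87600 * 0.212 = 18571.2
Denominator: 5.0 * 44.7 * 464 = 103704.0
CR = 18571.2 / 103704.0 = 0.1791 mm/y

0.1791 mm/y


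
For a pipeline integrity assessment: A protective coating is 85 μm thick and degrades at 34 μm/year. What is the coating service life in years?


Service life = thickness / degradation rate
Life = 85 / 34 = 2.5 years

2.5 years


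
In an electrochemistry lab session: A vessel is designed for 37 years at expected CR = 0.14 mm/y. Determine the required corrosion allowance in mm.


Corrosion allowance = CR × design life
CA = 0.14 * 37 = 5.18 mm

5.18 mm


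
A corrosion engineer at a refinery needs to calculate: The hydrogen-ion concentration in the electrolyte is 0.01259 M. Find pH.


pH = −log10[H+]
pH = −log10(0.01259) = 1.9

1.9


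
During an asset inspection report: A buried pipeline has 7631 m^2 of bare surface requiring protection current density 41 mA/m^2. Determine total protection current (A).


I = area * current density, then convert mA → A (÷1000)
I = 7631 * 41 / 1000 = 312.87 A

312.87 A


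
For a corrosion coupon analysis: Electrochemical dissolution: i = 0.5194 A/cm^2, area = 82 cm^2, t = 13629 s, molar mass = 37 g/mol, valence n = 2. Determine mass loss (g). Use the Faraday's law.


Apply Faraday's law: m = i*A*t*M / (n*F)
Total charge passed Q = i*A*t = 0.5194*82*13629 = 580470.0132 C
m = Q*M/(n*F) = 580470.0132*37/(2*96485) = 111.29912 g

111.29912 g


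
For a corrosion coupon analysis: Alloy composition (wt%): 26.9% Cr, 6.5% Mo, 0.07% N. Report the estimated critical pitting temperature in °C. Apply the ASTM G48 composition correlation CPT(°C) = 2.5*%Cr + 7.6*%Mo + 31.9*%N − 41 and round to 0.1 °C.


Apply the ASTM G48 empirical CPT estimate: CPT(°C) = 2.5*%Cr + 7.6*%Mo + 31.9*%N − 41
2.5*26.9 = 67.25; 7.6*6.5 = 49.4; 31.9*0.07 = 2.233
CPT = 67.25 + 49.4 + 2.233 − 41 = 77.883 °C
Rounded to 0.1 °C: CPT ≈ 77.9 °C

77.9 °C


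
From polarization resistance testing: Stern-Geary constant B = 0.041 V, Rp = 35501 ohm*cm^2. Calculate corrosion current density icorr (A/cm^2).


Apply the Stern-Geary relation: icorr = B / Rp
icorr = 0.041 / 35501 = 1.155×10^-6 A/cm^2

1.155×10^-6 A/cm^2


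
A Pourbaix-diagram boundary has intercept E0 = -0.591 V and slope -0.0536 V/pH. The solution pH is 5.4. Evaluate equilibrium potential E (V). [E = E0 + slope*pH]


Apply the Pourbaix line equation: E = E0 + slope*pH
E = -0.591 + (-0.0536)*5.4 = -0.591 + (-0.28944) = -0.88044 V
Rounded to 4 decimal places: E = -0.8804 V

-0.8804 V


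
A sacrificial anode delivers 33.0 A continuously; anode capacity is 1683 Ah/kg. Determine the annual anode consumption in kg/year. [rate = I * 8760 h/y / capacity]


Annual consumption = current * hours per year / capacity
Rate = 33.0 * 8760 / 1683 = 171.8 kg/year

171.8 kg/year


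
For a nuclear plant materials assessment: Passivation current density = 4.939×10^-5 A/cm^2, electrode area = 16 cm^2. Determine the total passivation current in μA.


I = i_pass * A, then convert A → μA (×10^6)
I = 4.939×10^-5 * 16 * 10^6 = 790.24 μA

790.24 μA


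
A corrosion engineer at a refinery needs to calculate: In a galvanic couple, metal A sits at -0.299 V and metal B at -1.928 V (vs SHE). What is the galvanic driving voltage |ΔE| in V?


Driving voltage is the absolute potential difference.
|ΔE| = |-0.299 − (-1.928)| = 1.629 V

1.629 V


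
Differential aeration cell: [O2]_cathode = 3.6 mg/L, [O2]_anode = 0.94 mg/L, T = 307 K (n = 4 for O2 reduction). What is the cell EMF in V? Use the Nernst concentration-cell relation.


Apply the Nernst concentration-cell relation: E = (RT/nF)*ln(C_cathode/C_anode)
RT/nF = 8.314*307/(4*96485) = 0.00661346 V
ln(3.6/0.94) = 1.34281
E = 0.00661346 * 1.34281 = 0.00888 V

0.00888 V


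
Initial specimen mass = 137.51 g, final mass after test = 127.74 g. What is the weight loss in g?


Weight loss = initial − final
WL = 137.51 − 127.74 = 9.77 g

9.77 g


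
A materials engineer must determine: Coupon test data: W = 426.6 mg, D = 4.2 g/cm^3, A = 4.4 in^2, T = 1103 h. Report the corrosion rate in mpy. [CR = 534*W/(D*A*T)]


Apply the mpy weight-loss relation: CR = 534 * W / (D * A * T)
Numerator: 534 * 426.6 = 227804.4
Denominator: 4.2 * 4.4 * 1103 = 20383.44
CR = 227804.4 / 20383.44 = 11.17595 mpy

11.17595 mpy


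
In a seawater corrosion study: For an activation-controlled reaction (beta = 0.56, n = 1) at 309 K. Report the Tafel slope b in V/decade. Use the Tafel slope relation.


Apply the Tafel slope relation: b = 2.303*R*T/(beta*n*F)
Numerator: 2.303 * 8.314 * 309 = 5916.47
Denominator: 0.56 * 1 * 96485 = 54031.6
b = 5916.47 / 54031.6 = 0.1095 V/decade

0.1095 V/decade


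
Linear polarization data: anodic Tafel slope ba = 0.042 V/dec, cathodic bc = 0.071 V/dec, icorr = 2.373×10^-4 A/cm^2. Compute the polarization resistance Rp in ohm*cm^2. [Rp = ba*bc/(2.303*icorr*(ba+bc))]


Apply the Stern-Geary equation: Rp = ba*bc / (2.303*icorr*(ba+bc))
ba*bc = 0.042*0.071 = 0.002982
ba+bc = 0.113; 2.303*icorr*(ba+bc) = 2.303*2.373×10^-4*0.113 = 6.1754715×10^-5
Rp = 0.002982 / 6.1754715×10^-5 = 48.3 ohm*cm^2

48.3 ohm*cm^2


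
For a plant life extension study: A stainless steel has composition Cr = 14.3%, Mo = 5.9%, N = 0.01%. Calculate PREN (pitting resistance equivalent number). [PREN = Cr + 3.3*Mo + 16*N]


Apply the PREN formula: PREN = Cr + 3.3*Mo + 16*N
PREN = 14.3 + 3.3*5.9 + 16*0.01
PREN = 14.3 + 19.47 + 0.16 = 33.93

33.93


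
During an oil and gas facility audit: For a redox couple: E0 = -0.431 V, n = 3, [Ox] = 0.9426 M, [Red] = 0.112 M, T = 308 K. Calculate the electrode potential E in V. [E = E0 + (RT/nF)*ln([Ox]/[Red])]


Apply the Nernst equation: E = E0 + (RT/nF)*ln([Ox]/[Red])
Step 1: RT/nF = 8.314*308/(3*96485) = 0.00884667 V
Step 2: [Ox]/[Red] = 0.9426/0.112 = 8.416071
Step 3: ln(8.416071) = 2.130143
Step 4: correction = 0.00884667 * 2.130143 = 0.0188 V
E = -0.431 + 0.0188 = -0.4122 V

-0.4122 V


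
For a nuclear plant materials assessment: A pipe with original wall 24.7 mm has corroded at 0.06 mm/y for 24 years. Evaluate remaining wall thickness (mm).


Remaining wall = original − CR × time
t = 24.7 − 0.06*24 = 24.7 − 1.44 = 23.26 mm

23.26 mm


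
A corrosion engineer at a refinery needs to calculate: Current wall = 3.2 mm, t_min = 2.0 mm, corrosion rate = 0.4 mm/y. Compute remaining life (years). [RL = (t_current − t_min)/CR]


Apply the remaining-life relation: RL = (t_current − t_min) / CR
RL = (3.2 − 2.0) / 0.4 = 1.2 / 0.4 = 3.0 years

3.0 years


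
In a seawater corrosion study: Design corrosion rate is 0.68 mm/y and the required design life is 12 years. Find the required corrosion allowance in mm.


Corrosion allowance = CR × design life
CA = 0.68 * 12 = 8.16 mm

8.16 mm


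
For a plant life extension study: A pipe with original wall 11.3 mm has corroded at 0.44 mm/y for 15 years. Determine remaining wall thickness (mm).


Remaining wall = original − CR × time
t = 11.3 − 0.44*15 = 11.3 − 6.6 = 4.7 mm

4.7 mm


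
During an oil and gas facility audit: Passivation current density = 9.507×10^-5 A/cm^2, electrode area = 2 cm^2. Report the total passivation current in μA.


I = i_pass * A, then convert A → μA (×10^6)
I = 9.507×10^-5 * 2 * 10^6 = 190.14 μA

190.14 μA


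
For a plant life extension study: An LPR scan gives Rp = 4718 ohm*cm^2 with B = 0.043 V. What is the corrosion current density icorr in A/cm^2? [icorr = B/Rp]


Apply the Stern-Geary relation: icorr = B / Rp
icorr = 0.043 / 4718 = 9.114×10^-6 A/cm^2

9.114×10^-6 A/cm^2


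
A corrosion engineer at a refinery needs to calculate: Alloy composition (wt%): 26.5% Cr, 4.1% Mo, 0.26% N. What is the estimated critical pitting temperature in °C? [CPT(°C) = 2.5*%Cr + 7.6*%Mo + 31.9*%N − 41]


Apply the ASTM G48 empirical CPT estimate: CPT(°C) = 2.5*%Cr + 7.6*%Mo + 31.9*%N − 41
2.5*26.5 = 66.25; 7.6*4.1 = 31.16; 31.9*0.26 = 8.294
CPT = 66.25 + 31.16 + 8.294 − 41 = 64.704 °C
Rounded to 0.1 °C: CPT ≈ 64.7 °C

64.7 °C


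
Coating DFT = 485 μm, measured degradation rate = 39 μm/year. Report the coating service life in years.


Service life = thickness / degradation rate
Life = 485 / 39 = 12.4 years

12.4 years


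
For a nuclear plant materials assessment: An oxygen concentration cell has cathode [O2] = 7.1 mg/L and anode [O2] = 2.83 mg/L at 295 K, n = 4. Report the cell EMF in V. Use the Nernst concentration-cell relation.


Apply the Nernst concentration-cell relation: E = (RT/nF)*ln(C_cathode/C_anode)
RT/nF = 8.314*295/(4*96485) = 0.00635495 V
ln(7.1/2.83) = 0.91982
E = 0.00635495 * 0.91982 = 0.00585 V

0.00585 V


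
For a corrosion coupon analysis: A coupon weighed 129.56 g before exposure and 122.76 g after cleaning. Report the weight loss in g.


Weight loss = initial − final
WL = 129.56 − 122.76 = 6.8 g

6.8 g


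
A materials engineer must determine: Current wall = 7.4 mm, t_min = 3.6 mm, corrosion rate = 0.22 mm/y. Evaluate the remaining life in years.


Apply the remaining-life relation: RL = (t_current − t_min) / CR
RL = (7.4 − 3.6) / 0.22 = 3.8 / 0.22 = 17.3 years

17.3 years


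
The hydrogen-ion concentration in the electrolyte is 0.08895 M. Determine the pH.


pH = −log10[H+]
pH = −log10(0.08895) = 1.05

1.05


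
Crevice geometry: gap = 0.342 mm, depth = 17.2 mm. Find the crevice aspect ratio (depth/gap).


Aspect ratio = depth / gap
Ratio = 17.2 / 0.342 = 50.3

50.3


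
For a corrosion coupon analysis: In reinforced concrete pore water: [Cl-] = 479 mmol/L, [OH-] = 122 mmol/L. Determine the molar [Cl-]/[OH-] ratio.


Threshold parameter = [Cl-] / [OH-] (molar basis; both in mmol/L, so units cancel)
Ratio = 479 / 122 = 3.93

3.93


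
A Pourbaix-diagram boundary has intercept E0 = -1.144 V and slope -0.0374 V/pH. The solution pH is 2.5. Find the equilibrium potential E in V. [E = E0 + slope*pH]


Apply the Pourbaix line equation: E = E0 + slope*pH
E = -1.144 + (-0.0374)*2.5 = -1.144 + (-0.0935) = -1.2375 V
Rounded to 4 decimal places: E = -1.2375 V

-1.2375 V


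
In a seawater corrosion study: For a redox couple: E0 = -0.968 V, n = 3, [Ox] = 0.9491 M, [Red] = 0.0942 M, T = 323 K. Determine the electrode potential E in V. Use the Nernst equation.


Apply the Nernst equation: E = E0 + (RT/nF)*ln([Ox]/[Red])
Step 1: RT/nF = 8.314*323/(3*96485) = 0.00927751 V
Step 2: [Ox]/[Red] = 0.9491/0.0942 = 10.075372
Step 3: ln(10.075372) = 2.310094
Step 4: correction = 0.00927751 * 2.310094 = 0.0214 V
E = -0.968 + 0.0214 = -0.9466 V

-0.9466 V


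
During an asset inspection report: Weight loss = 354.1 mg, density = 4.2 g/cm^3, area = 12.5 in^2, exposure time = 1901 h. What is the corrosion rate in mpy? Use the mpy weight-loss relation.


Apply the mpy weight-loss relation: CR = 534 * W / (D * A * T)
Numerator: 534 * 354.1 = 189089.4
Denominator: 4.2 * 12.5 * 1901 = 99802.5
CR = 189089.4 / 99802.5 = 1.895 mpy

1.895 mpy


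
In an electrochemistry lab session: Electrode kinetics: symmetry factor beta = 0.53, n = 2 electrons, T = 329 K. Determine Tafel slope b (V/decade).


Apply the Tafel slope relation: b = 2.303*R*T/(beta*n*F)
Numerator: 2.303 * 8.314 * 329 = 6299.41
Denominator: 0.53 * 2 * 96485 = 102274.1
b = 6299.41 / 102274.1 = 0.0616 V/decade

0.0616 V/decade


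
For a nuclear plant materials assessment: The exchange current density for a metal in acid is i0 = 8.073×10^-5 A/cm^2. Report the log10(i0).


i0 = 8.073×10^-5 A/cm^2
log10(i0) = -4.093

-4.093


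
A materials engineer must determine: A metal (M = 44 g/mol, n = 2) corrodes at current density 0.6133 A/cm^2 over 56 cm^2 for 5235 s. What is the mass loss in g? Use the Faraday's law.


Apply Faraday's law: m = i*A*t*M / (n*F)
Total charge passed Q = i*A*t = 0.6133*56*5235 = 179795.028 C
m = Q*M/(n*F) = 179795.028*44/(2*96485) = 40.9959 g

40.9959 g


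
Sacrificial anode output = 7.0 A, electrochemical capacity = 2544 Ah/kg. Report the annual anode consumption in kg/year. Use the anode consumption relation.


Annual consumption = current * hours per year / capacity
Rate = 7.0 * 8760 / 2544 = 24.1 kg/year

24.1 kg/year


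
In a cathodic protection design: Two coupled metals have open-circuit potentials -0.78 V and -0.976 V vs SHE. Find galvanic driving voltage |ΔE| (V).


Driving voltage is the absolute potential difference.
|ΔE| = |-0.78 − (-0.976)| = 0.196 V

0.196 V


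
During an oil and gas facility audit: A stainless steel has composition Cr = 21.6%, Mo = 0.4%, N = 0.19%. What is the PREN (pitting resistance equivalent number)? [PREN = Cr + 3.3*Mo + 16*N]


Apply the PREN formula: PREN = Cr + 3.3*Mo + 16*N
PREN = 21.6 + 3.3*0.4 + 16*0.19
PREN = 21.6 + 1.32 + 3.04 = 25.96

25.96


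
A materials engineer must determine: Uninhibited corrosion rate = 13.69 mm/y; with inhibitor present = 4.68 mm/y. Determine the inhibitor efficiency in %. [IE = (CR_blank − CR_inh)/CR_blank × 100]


Apply the inhibitor-efficiency definition: IE = (CR_blank − CR_inh)/CR_blank × 100
IE = (13.69 − 4.68) / 13.69 × 100
IE = 9.01 / 13.69 × 100 = 65.8 %

65.8 %


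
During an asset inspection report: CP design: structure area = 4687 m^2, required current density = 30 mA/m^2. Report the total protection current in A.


I = area * current density, then convert mA → A (÷1000)
I = 4687 * 30 / 1000 = 140.61 A

140.61 A


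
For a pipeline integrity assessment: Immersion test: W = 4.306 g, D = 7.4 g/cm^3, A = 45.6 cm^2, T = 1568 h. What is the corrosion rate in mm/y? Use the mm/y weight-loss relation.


Apply the mm/y weight-loss relation: CR = 87600 * W / (D * A * T)
Numerator: 87600 * 4.306 = 377205.6
Denominator: 7.4 * 45.6 * 1568 = 529105.92
CR = 377205.6 / 529105.92 = 0.712911 mm/y

0.712911 mm/y


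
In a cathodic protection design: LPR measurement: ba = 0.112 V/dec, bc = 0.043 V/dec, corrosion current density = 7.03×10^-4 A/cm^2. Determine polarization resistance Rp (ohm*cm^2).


Apply the Stern-Geary equation: Rp = ba*bc / (2.303*icorr*(ba+bc))
ba*bc = 0.112*0.043 = 0.004816
ba+bc = 0.155; 2.303*icorr*(ba+bc) = 2.303*7.03×10^-4*0.155 = 2.5094639×10^-4
Rp = 0.004816 / 2.5094639×10^-4 = 19.19 ohm*cm^2

19.19 ohm*cm^2


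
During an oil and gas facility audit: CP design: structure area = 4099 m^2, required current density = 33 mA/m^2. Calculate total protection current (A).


I = area * current density, then convert mA → A (÷1000)
I = 4099 * 33 / 1000 = 135.27 A

135.27 A


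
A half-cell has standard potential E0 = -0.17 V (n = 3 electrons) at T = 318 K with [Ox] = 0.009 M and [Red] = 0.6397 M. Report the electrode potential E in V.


Apply the Nernst equation: E = E0 + (RT/nF)*ln([Ox]/[Red])
Step 1: RT/nF = 8.314*318/(3*96485) = 0.0091339 V
Step 2: [Ox]/[Red] = 0.009/0.6397 = 0.014069
Step 3: ln(0.014069) = -4.263781
Step 4: correction = 0.0091339 * -4.263781 = -0.0389 V
E = -0.17 + -0.0389 = -0.2089 V

-0.2089 V


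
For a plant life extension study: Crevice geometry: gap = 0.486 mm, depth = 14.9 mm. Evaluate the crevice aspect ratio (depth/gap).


Aspect ratio = depth / gap
Ratio = 14.9 / 0.486 = 30.7

30.7


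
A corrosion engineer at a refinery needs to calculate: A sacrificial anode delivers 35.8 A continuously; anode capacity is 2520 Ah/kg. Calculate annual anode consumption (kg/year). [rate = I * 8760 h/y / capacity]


Annual consumption = current * hours per year / capacity
Rate = 35.8 * 8760 / 2520 = 124.4 kg/year

124.4 kg/year


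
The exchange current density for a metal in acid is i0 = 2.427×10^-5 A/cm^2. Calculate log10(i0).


i0 = 2.427×10^-5 A/cm^2
log10(i0) = -4.615

-4.615


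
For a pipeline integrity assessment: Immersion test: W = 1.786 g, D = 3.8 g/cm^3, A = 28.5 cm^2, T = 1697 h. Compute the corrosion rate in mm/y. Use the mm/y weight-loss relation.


Apply the mm/y weight-loss relation: CR = 87600 * W / (D * A * T)
Numerator: 87600 * 1.786 = 156453.6
Denominator: 3.8 * 28.5 * 1697 = 183785.1
CR = 156453.6 / 183785.1 = 0.8513 mm/y

0.8513 mm/y


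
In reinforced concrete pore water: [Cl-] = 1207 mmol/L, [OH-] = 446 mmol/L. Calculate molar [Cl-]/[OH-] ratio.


Threshold parameter = [Cl-] / [OH-] (molar basis; both in mmol/L, so units cancel)
Ratio = 1207 / 446 = 2.71

2.71


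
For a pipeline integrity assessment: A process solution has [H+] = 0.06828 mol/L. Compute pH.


pH = −log10[H+]
pH = −log10(0.06828) = 1.17

1.17


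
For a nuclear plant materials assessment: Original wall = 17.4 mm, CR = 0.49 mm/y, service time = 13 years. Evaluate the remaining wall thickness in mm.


Remaining wall = original − CR × time
t = 17.4 − 0.49*13 = 17.4 − 6.37 = 11.03 mm

11.03 mm


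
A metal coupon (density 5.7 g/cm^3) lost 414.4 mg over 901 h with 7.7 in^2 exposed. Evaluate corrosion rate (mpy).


Apply the mpy weight-loss relation: CR = 534 * W / (D * A * T)
Numerator: 534 * 414.4 = 221289.6
Denominator: 5.7 * 7.7 * 901 = 39544.89
CR = 221289.6 / 39544.89 = 5.59591 mpy

5.59591 mpy


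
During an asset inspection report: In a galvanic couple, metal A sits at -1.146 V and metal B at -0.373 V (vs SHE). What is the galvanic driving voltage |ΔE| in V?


Driving voltage is the absolute potential difference.
|ΔE| = |-1.146 − (-0.373)| = 0.773 V

0.773 V


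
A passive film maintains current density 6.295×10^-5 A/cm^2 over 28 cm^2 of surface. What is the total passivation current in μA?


I = i_pass * A, then convert A → μA (×10^6)
I = 6.295×10^-5 * 28 * 10^6 = 1762.6 μA

1762.6 μA


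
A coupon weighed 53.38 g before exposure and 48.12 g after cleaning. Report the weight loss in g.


Weight loss = initial − final
WL = 53.38 − 48.12 = 5.26 g

5.26 g


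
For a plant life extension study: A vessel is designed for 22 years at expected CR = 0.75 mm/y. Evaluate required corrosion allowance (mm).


Corrosion allowance = CR × design life
CA = 0.75 * 22 = 16.5 mm

16.5 mm
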